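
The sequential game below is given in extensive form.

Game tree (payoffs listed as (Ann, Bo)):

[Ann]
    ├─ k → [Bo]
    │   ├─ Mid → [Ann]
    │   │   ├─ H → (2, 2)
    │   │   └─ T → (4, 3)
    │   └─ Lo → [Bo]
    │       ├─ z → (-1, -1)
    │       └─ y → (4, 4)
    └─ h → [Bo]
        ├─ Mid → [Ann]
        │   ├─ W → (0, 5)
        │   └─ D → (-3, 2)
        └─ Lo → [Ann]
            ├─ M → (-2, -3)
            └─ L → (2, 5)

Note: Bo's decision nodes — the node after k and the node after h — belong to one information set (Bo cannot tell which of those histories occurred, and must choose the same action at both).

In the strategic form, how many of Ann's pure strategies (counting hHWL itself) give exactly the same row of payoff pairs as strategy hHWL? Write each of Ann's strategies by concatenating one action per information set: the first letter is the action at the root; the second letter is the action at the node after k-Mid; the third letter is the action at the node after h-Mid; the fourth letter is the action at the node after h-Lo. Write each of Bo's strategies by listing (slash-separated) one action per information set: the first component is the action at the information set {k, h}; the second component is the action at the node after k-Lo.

2

Row for hHWL (columns Mid/z, Mid/y, Lo/z, Lo/y): (0,5) (0,5) (2,5) (2,5).
Under hHWL, Ann's choice at the node after k-Mid can never be reached regardless of what Bo does, so varying those choices leaves every outcome unchanged.
Holding the reachable choices fixed and varying the unreachable one freely already gives 2 equivalent strategies.
No other strategy reproduces this row, so those 2 are the full class: hHWL, hTWL.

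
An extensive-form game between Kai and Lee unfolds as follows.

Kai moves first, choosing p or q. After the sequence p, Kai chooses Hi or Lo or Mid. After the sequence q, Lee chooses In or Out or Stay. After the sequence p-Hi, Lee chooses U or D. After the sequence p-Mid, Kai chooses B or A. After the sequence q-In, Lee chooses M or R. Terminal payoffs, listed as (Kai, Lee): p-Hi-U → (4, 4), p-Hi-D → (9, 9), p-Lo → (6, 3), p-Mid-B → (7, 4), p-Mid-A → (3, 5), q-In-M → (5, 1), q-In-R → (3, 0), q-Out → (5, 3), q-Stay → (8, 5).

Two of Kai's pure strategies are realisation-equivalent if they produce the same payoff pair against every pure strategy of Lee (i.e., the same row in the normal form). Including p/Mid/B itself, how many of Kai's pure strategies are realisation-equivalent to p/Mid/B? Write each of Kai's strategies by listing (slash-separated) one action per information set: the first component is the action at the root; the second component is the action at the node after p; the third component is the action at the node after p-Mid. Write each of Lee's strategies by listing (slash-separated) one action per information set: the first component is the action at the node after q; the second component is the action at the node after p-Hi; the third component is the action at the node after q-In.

Row for p/Mid/B (columns In/U/M, In/U/R, In/D/M, In/D/R, Out/U/M, Out/U/R, Out/D/M, Out/D/R, Stay/U/M, Stay/U/R, Stay/D/M, Stay/D/R): (7,4) (7,4) (7,4) (7,4) (7,4) (7,4) (7,4) (7,4) (7,4) (7,4) (7,4) (7,4).
Every one of Kai's information sets is on the play path for some reply by Lee when Kai follows p/Mid/B.
Changing the action at any of them therefore changes at least one column, so only p/Mid/B itself gives this row.

1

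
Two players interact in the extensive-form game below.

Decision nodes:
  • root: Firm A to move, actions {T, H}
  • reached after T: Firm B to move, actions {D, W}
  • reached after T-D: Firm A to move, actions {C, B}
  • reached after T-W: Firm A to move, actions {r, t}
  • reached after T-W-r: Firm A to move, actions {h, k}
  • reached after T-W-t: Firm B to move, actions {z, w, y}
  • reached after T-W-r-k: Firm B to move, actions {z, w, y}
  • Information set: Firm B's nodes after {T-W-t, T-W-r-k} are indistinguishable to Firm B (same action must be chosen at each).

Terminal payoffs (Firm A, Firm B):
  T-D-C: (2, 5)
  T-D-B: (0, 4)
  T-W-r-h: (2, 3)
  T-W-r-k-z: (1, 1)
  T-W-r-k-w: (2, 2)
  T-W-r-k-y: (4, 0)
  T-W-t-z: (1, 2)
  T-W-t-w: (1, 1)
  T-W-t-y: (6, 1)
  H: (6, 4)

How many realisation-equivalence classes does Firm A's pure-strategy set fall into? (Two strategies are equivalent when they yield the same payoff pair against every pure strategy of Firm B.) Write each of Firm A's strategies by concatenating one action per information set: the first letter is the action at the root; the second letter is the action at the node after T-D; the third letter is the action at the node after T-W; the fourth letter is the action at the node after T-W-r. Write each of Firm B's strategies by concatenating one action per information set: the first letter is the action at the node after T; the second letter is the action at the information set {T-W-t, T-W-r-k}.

Firm A has 16 pure strategies: TCrh, TCrk, TCth, TCtk, TBrh, TBrk, TBth, TBtk, HCrh, HCrk, HCth, HCtk, HBrh, HBrk, HBth, HBtk. Columns: Dz, Dw, Dy, Wz, Ww, Wy.
{TCrh} → row (2,5) (2,5) (2,5) (2,3) (2,3) (2,3)
{TCrk} → row (2,5) (2,5) (2,5) (1,1) (2,2) (4,0)
{TCth, TCtk} → row (2,5) (2,5) (2,5) (1,2) (1,1) (6,1)
{TBrh} → row (0,4) (0,4) (0,4) (2,3) (2,3) (2,3)
{TBrk} → row (0,4) (0,4) (0,4) (1,1) (2,2) (4,0)
{TBth, TBtk} → row (0,4) (0,4) (0,4) (1,2) (1,1) (6,1)
{HCrh, HCrk, HCth, HCtk, HBrh, HBrk, HBth, HBtk} → row (6,4) (6,4) (6,4) (6,4) (6,4) (6,4)
That's 7 distinct rows out of 16 strategies.

7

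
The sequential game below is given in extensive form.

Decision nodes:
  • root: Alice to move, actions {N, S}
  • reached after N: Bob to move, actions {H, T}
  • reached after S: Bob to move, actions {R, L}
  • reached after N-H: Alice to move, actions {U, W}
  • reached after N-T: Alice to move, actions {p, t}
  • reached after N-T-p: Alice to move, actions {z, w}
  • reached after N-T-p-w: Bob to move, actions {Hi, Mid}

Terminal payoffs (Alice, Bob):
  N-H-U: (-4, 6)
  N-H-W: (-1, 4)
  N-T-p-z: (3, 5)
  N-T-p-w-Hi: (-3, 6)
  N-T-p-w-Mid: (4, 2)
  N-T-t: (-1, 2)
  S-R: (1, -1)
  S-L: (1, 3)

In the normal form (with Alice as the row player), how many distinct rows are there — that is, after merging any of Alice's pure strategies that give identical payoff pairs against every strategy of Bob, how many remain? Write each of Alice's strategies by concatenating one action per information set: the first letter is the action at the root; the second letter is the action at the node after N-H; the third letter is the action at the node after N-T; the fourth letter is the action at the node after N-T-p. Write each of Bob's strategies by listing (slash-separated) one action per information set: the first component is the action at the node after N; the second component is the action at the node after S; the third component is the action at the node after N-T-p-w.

7

Alice has 16 pure strategies: NUpz, NUpw, NUtz, NUtw, NWpz, NWpw, NWtz, NWtw, SUpz, SUpw, SUtz, SUtw, SWpz, SWpw, SWtz, SWtw. Columns: H/R/Hi, H/R/Mid, H/L/Hi, H/L/Mid, T/R/Hi, T/R/Mid, T/L/Hi, T/L/Mid.
{NUpz} → row (-4,6) (-4,6) (-4,6) (-4,6) (3,5) (3,5) (3,5) (3,5)
{NUpw} → row (-4,6) (-4,6) (-4,6) (-4,6) (-3,6) (4,2) (-3,6) (4,2)
{NUtz, NUtw} → row (-4,6) (-4,6) (-4,6) (-4,6) (-1,2) (-1,2) (-1,2) (-1,2)
{NWpz} → row (-1,4) (-1,4) (-1,4) (-1,4) (3,5) (3,5) (3,5) (3,5)
{NWpw} → row (-1,4) (-1,4) (-1,4) (-1,4) (-3,6) (4,2) (-3,6) (4,2)
{NWtz, NWtw} → row (-1,4) (-1,4) (-1,4) (-1,4) (-1,2) (-1,2) (-1,2) (-1,2)
{SUpz, SUpw, SUtz, SUtw, SWpz, SWpw, SWtz, SWtw} → row (1,-1) (1,-1) (1,3) (1,3) (1,-1) (1,-1) (1,3) (1,3)
That's 7 distinct rows out of 16 strategies.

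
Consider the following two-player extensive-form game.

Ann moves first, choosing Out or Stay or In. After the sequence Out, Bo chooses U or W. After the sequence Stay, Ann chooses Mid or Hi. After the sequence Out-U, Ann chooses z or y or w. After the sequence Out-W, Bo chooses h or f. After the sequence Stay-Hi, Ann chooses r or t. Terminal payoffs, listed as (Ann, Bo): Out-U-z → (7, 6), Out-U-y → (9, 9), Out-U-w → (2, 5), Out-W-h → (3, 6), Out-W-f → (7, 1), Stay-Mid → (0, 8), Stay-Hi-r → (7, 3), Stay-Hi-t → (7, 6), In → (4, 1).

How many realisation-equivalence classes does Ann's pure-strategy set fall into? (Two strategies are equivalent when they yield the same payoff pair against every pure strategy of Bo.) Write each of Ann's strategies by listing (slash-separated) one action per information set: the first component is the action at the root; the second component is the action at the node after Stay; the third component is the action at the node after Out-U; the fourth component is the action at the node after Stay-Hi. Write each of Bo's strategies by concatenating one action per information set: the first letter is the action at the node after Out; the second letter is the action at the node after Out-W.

7

Ann has 36 pure strategies: Out/Mid/z/r, Out/Mid/z/t, Out/Mid/y/r, Out/Mid/y/t, Out/Mid/w/r, Out/Mid/w/t, Out/Hi/z/r, Out/Hi/z/t, Out/Hi/y/r, Out/Hi/y/t, Out/Hi/w/r, Out/Hi/w/t, Stay/Mid/z/r, Stay/Mid/z/t, Stay/Mid/y/r, Stay/Mid/y/t, Stay/Mid/w/r, Stay/Mid/w/t, Stay/Hi/z/r, Stay/Hi/z/t, Stay/Hi/y/r, Stay/Hi/y/t, Stay/Hi/w/r, Stay/Hi/w/t, In/Mid/z/r, In/Mid/z/t, In/Mid/y/r, In/Mid/y/t, In/Mid/w/r, In/Mid/w/t, In/Hi/z/r, In/Hi/z/t, In/Hi/y/r, In/Hi/y/t, In/Hi/w/r, In/Hi/w/t. Columns: Uh, Uf, Wh, Wf.
{Out/Mid/z/r, Out/Mid/z/t, Out/Hi/z/r, Out/Hi/z/t} → row (7,6) (7,6) (3,6) (7,1)
{Out/Mid/y/r, Out/Mid/y/t, Out/Hi/y/r, Out/Hi/y/t} → row (9,9) (9,9) (3,6) (7,1)
{Out/Mid/w/r, Out/Mid/w/t, Out/Hi/w/r, Out/Hi/w/t} → row (2,5) (2,5) (3,6) (7,1)
{Stay/Mid/z/r, Stay/Mid/z/t, Stay/Mid/y/r, Stay/Mid/y/t, Stay/Mid/w/r, Stay/Mid/w/t} → row (0,8) (0,8) (0,8) (0,8)
{Stay/Hi/z/r, Stay/Hi/y/r, Stay/Hi/w/r} → row (7,3) (7,3) (7,3) (7,3)
{Stay/Hi/z/t, Stay/Hi/y/t, Stay/Hi/w/t} → row (7,6) (7,6) (7,6) (7,6)
{In/Mid/z/r, In/Mid/z/t, In/Mid/y/r, In/Mid/y/t, In/Mid/w/r, In/Mid/w/t, In/Hi/z/r, In/Hi/z/t, In/Hi/y/r, In/Hi/y/t, In/Hi/w/r, In/Hi/w/t} → row (4,1) (4,1) (4,1) (4,1)
That's 7 distinct rows out of 36 strategies.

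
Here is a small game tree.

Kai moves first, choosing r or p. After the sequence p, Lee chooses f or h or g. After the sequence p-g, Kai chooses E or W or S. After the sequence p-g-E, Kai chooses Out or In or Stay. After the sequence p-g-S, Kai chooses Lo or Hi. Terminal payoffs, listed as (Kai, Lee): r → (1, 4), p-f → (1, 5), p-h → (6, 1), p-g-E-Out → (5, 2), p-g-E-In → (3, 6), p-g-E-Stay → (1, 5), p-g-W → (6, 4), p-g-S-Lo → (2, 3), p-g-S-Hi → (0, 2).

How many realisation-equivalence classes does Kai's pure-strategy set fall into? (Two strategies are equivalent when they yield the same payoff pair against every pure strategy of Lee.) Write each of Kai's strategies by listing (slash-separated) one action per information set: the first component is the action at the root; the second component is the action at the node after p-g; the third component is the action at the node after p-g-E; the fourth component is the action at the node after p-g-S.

7

Kai has 36 pure strategies: r/E/Out/Lo, r/E/Out/Hi, r/E/In/Lo, r/E/In/Hi, r/E/Stay/Lo, r/E/Stay/Hi, r/W/Out/Lo, r/W/Out/Hi, r/W/In/Lo, r/W/In/Hi, r/W/Stay/Lo, r/W/Stay/Hi, r/S/Out/Lo, r/S/Out/Hi, r/S/In/Lo, r/S/In/Hi, r/S/Stay/Lo, r/S/Stay/Hi, p/E/Out/Lo, p/E/Out/Hi, p/E/In/Lo, p/E/In/Hi, p/E/Stay/Lo, p/E/Stay/Hi, p/W/Out/Lo, p/W/Out/Hi, p/W/In/Lo, p/W/In/Hi, p/W/Stay/Lo, p/W/Stay/Hi, p/S/Out/Lo, p/S/Out/Hi, p/S/In/Lo, p/S/In/Hi, p/S/Stay/Lo, p/S/Stay/Hi. Columns: f, h, g.
{r/E/Out/Lo, r/E/Out/Hi, r/E/In/Lo, r/E/In/Hi, r/E/Stay/Lo, r/E/Stay/Hi, r/W/Out/Lo, r/W/Out/Hi, r/W/In/Lo, r/W/In/Hi, r/W/Stay/Lo, r/W/Stay/Hi, r/S/Out/Lo, r/S/Out/Hi, r/S/In/Lo, r/S/In/Hi, r/S/Stay/Lo, r/S/Stay/Hi} → row (1,4) (1,4) (1,4)
{p/E/Out/Lo, p/E/Out/Hi} → row (1,5) (6,1) (5,2)
{p/E/In/Lo, p/E/In/Hi} → row (1,5) (6,1) (3,6)
{p/E/Stay/Lo, p/E/Stay/Hi} → row (1,5) (6,1) (1,5)
{p/W/Out/Lo, p/W/Out/Hi, p/W/In/Lo, p/W/In/Hi, p/W/Stay/Lo, p/W/Stay/Hi} → row (1,5) (6,1) (6,4)
{p/S/Out/Lo, p/S/In/Lo, p/S/Stay/Lo} → row (1,5) (6,1) (2,3)
{p/S/Out/Hi, p/S/In/Hi, p/S/Stay/Hi} → row (1,5) (6,1) (0,2)
That's 7 distinct rows out of 36 strategies.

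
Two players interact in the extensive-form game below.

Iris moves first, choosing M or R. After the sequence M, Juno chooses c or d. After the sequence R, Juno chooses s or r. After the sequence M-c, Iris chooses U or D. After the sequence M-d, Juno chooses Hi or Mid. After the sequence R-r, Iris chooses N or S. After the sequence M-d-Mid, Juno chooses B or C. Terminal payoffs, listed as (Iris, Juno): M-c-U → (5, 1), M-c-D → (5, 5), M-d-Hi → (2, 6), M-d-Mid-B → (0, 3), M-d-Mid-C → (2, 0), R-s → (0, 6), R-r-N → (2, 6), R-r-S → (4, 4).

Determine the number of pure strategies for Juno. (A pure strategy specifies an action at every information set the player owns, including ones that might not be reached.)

16

Juno owns the node after M with actions {c, d} — two choices.
Juno owns the node after R with actions {s, r} — two choices.
Juno owns the node after M-d with actions {Hi, Mid} — two choices.
Juno owns the node after M-d-Mid with actions {B, C} — two choices.
A pure strategy fixes one action at each information set independently, so the count is the product 2 × 2 × 2 × 2 = 16.
(For reference, Iris has 8 pure strategies, giving a 16×8 normal-form matrix.)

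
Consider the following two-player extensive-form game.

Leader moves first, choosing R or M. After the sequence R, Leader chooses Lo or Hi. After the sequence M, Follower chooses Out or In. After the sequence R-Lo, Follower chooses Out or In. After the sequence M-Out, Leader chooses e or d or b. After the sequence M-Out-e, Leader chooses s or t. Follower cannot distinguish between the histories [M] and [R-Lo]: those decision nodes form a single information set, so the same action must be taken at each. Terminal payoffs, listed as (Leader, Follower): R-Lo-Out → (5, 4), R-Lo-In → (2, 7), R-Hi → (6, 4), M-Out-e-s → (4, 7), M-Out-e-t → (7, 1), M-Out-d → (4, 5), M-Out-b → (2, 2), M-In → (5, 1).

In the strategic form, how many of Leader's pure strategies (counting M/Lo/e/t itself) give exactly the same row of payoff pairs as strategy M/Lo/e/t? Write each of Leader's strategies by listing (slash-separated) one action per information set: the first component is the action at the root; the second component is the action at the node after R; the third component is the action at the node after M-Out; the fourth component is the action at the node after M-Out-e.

Row for M/Lo/e/t (columns Out, In): (7,1) (5,1).
Under M/Lo/e/t, Leader's choice at the node after R can never be reached regardless of what Follower does, so varying those choices leaves every outcome unchanged.
Holding the reachable choices fixed and varying the unreachable one freely already gives 2 equivalent strategies.
No other strategy reproduces this row, so those 2 are the full class: M/Lo/e/t, M/Hi/e/t.

2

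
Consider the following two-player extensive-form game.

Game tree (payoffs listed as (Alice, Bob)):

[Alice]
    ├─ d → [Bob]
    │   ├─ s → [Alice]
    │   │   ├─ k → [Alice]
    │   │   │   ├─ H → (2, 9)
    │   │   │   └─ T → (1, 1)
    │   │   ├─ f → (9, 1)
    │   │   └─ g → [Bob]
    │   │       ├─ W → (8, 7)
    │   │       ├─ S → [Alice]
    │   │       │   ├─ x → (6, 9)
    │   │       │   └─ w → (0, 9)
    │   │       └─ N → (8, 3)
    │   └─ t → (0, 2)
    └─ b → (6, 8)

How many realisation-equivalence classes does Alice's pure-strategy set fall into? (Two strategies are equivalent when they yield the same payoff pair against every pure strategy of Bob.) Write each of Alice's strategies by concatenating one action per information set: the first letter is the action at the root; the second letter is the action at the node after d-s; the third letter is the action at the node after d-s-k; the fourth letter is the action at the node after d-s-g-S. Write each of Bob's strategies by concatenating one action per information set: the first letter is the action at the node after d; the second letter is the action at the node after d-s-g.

6

Alice has 24 pure strategies: dkHx, dkHw, dkTx, dkTw, dfHx, dfHw, dfTx, dfTw, dgHx, dgHw, dgTx, dgTw, bkHx, bkHw, bkTx, bkTw, bfHx, bfHw, bfTx, bfTw, bgHx, bgHw, bgTx, bgTw. Columns: sW, sS, sN, tW, tS, tN.
{dkHx, dkHw} → row (2,9) (2,9) (2,9) (0,2) (0,2) (0,2)
{dkTx, dkTw} → row (1,1) (1,1) (1,1) (0,2) (0,2) (0,2)
{dfHx, dfHw, dfTx, dfTw} → row (9,1) (9,1) (9,1) (0,2) (0,2) (0,2)
{dgHx, dgTx} → row (8,7) (6,9) (8,3) (0,2) (0,2) (0,2)
{dgHw, dgTw} → row (8,7) (0,9) (8,3) (0,2) (0,2) (0,2)
{bkHx, bkHw, bkTx, bkTw, bfHx, bfHw, bfTx, bfTw, bgHx, bgHw, bgTx, bgTw} → row (6,8) (6,8) (6,8) (6,8) (6,8) (6,8)
That's 6 distinct rows out of 24 strategies.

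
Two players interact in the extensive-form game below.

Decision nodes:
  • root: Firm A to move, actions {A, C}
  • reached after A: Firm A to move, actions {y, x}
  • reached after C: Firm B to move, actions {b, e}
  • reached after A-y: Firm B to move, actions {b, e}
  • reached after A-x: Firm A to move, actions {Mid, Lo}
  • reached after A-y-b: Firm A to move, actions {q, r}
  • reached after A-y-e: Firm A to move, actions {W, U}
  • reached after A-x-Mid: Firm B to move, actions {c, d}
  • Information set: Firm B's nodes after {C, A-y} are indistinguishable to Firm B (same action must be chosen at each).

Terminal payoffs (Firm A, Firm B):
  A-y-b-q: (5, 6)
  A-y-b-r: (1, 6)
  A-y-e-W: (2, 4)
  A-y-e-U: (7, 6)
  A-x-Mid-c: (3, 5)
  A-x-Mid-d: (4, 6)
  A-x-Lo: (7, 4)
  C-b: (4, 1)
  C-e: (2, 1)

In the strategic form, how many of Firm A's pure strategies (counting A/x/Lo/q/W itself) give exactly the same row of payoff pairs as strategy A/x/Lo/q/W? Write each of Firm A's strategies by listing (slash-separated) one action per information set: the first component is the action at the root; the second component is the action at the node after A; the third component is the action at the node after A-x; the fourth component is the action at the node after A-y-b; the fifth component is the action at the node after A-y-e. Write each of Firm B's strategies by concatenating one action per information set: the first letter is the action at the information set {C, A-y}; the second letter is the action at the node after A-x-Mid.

4

Row for A/x/Lo/q/W (columns bc, bd, ec, ed): (7,4) (7,4) (7,4) (7,4).
Under A/x/Lo/q/W, Firm A's choice at the node after A-y-b and at the node after A-y-e can never be reached regardless of what Firm B does, so varying those choices leaves every outcome unchanged.
Holding the reachable choices fixed and varying the unreachable ones freely already gives 2 × 2 = 4 equivalent strategies.
No other strategy reproduces this row, so those 4 are the full class: A/x/Lo/q/W, A/x/Lo/q/U, A/x/Lo/r/W, A/x/Lo/r/U.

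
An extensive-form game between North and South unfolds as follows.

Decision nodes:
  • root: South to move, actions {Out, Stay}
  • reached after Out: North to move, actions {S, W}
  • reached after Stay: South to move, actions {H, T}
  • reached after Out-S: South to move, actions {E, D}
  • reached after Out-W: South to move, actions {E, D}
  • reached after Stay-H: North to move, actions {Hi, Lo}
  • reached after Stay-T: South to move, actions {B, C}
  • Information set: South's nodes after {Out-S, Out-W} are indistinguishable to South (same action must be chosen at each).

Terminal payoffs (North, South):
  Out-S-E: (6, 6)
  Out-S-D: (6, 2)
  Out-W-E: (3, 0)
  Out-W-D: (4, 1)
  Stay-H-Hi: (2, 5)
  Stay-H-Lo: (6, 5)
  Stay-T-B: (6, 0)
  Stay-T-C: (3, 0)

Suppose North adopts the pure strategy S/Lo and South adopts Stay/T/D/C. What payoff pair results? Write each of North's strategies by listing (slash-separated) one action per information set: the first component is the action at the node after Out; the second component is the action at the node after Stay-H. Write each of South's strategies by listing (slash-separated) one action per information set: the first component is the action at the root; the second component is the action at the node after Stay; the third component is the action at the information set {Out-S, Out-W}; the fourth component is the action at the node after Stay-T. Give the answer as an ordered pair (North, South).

(3, 0)

Trace the play path from the root:
  South plays Stay
  South plays T at [Stay]
  South plays C at [Stay-T]
→ terminal payoff (3, 0).
(North's choice at the node after Out is never reached on this path, so it doesn't affect the outcome.)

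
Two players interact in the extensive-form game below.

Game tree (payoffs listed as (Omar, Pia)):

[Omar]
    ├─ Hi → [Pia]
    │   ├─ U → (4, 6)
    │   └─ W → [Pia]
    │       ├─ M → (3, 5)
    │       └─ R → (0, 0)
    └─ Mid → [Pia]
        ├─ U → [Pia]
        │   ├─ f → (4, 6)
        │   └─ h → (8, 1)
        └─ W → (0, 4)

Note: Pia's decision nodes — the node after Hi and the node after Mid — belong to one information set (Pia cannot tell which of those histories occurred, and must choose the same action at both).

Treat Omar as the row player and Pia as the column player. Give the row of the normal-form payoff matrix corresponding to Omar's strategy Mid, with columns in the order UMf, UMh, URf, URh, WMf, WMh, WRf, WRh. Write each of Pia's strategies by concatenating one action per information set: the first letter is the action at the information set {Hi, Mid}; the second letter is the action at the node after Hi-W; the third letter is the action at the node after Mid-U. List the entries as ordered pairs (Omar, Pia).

(4,6) (8,1) (4,6) (8,1) (0,4) (0,4) (0,4) (0,4)

vs UMf: Omar plays Mid → Pia plays U at [Mid] → Pia plays f at [Mid-U] → (4, 6)
vs UMh: Omar plays Mid → Pia plays U at [Mid] → Pia plays h at [Mid-U] → (8, 1)
vs URf: Omar plays Mid → Pia plays U at [Mid] → Pia plays f at [Mid-U] → (4, 6)
vs URh: Omar plays Mid → Pia plays U at [Mid] → Pia plays h at [Mid-U] → (8, 1)
vs WMf: Omar plays Mid → Pia plays W at [Mid] → (0, 4)
vs WMh: Omar plays Mid → Pia plays W at [Mid] → (0, 4)
vs WRf: Omar plays Mid → Pia plays W at [Mid] → (0, 4)
vs WRh: Omar plays Mid → Pia plays W at [Mid] → (0, 4)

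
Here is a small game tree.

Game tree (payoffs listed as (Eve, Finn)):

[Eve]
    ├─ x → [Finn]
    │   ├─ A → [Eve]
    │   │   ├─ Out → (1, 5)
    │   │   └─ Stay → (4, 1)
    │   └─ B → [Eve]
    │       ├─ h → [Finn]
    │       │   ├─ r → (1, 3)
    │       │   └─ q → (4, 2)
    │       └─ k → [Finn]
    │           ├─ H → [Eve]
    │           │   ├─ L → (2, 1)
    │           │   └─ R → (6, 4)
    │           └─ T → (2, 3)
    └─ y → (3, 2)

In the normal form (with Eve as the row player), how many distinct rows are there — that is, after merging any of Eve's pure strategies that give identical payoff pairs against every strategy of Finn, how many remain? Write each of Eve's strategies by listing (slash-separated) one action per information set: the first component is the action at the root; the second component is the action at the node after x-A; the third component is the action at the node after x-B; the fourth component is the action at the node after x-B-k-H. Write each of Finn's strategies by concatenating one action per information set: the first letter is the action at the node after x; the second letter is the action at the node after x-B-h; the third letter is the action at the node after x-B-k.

Eve has 16 pure strategies: x/Out/h/L, x/Out/h/R, x/Out/k/L, x/Out/k/R, x/Stay/h/L, x/Stay/h/R, x/Stay/k/L, x/Stay/k/R, y/Out/h/L, y/Out/h/R, y/Out/k/L, y/Out/k/R, y/Stay/h/L, y/Stay/h/R, y/Stay/k/L, y/Stay/k/R. Columns: ArH, ArT, AqH, AqT, BrH, BrT, BqH, BqT.
{x/Out/h/L, x/Out/h/R} → row (1,5) (1,5) (1,5) (1,5) (1,3) (1,3) (4,2) (4,2)
{x/Out/k/L} → row (1,5) (1,5) (1,5) (1,5) (2,1) (2,3) (2,1) (2,3)
{x/Out/k/R} → row (1,5) (1,5) (1,5) (1,5) (6,4) (2,3) (6,4) (2,3)
{x/Stay/h/L, x/Stay/h/R} → row (4,1) (4,1) (4,1) (4,1) (1,3) (1,3) (4,2) (4,2)
{x/Stay/k/L} → row (4,1) (4,1) (4,1) (4,1) (2,1) (2,3) (2,1) (2,3)
{x/Stay/k/R} → row (4,1) (4,1) (4,1) (4,1) (6,4) (2,3) (6,4) (2,3)
{y/Out/h/L, y/Out/h/R, y/Out/k/L, y/Out/k/R, y/Stay/h/L, y/Stay/h/R, y/Stay/k/L, y/Stay/k/R} → row (3,2) (3,2) (3,2) (3,2) (3,2) (3,2) (3,2) (3,2)
That's 7 distinct rows out of 16 strategies.

7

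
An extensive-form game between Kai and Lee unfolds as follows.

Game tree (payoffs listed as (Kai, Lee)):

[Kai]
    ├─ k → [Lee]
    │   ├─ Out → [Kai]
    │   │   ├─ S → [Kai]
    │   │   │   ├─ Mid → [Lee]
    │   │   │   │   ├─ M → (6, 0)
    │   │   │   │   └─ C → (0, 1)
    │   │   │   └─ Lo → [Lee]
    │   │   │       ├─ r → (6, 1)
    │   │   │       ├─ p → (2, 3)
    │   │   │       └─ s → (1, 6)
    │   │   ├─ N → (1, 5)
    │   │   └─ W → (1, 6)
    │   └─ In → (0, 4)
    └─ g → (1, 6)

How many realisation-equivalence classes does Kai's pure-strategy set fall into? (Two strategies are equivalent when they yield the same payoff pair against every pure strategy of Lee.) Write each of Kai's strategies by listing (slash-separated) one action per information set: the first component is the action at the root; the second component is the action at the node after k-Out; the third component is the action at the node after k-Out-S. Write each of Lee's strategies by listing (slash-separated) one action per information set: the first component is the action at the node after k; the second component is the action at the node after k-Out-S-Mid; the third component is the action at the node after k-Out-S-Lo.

5

Kai has 12 pure strategies: k/S/Mid, k/S/Lo, k/N/Mid, k/N/Lo, k/W/Mid, k/W/Lo, g/S/Mid, g/S/Lo, g/N/Mid, g/N/Lo, g/W/Mid, g/W/Lo. Columns: Out/M/r, Out/M/p, Out/M/s, Out/C/r, Out/C/p, Out/C/s, In/M/r, In/M/p, In/M/s, In/C/r, In/C/p, In/C/s.
{k/S/Mid} → row (6,0) (6,0) (6,0) (0,1) (0,1) (0,1) (0,4) (0,4) (0,4) (0,4) (0,4) (0,4)
{k/S/Lo} → row (6,1) (2,3) (1,6) (6,1) (2,3) (1,6) (0,4) (0,4) (0,4) (0,4) (0,4) (0,4)
{k/N/Mid, k/N/Lo} → row (1,5) (1,5) (1,5) (1,5) (1,5) (1,5) (0,4) (0,4) (0,4) (0,4) (0,4) (0,4)
{k/W/Mid, k/W/Lo} → row (1,6) (1,6) (1,6) (1,6) (1,6) (1,6) (0,4) (0,4) (0,4) (0,4) (0,4) (0,4)
{g/S/Mid, g/S/Lo, g/N/Mid, g/N/Lo, g/W/Mid, g/W/Lo} → row (1,6) (1,6) (1,6) (1,6) (1,6) (1,6) (1,6) (1,6) (1,6) (1,6) (1,6) (1,6)
That's 5 distinct rows out of 12 strategies.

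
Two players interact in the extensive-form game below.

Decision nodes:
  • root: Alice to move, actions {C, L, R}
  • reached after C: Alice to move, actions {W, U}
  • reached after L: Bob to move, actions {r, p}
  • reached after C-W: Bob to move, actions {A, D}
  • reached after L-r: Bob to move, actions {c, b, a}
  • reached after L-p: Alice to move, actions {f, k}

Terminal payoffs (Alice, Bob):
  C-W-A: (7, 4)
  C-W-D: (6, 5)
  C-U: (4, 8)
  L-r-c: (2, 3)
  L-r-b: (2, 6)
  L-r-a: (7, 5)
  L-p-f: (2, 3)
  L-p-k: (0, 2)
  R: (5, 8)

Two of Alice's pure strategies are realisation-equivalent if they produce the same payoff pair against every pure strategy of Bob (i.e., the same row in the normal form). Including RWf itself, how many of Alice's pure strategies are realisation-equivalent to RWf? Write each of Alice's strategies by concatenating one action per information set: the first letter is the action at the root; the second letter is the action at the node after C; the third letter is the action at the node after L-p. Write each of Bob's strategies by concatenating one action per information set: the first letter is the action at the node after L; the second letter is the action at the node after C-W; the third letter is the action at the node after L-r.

Row for RWf (columns rAc, rAb, rAa, rDc, rDb, rDa, pAc, pAb, pAa, pDc, pDb, pDa): (5,8) (5,8) (5,8) (5,8) (5,8) (5,8) (5,8) (5,8) (5,8) (5,8) (5,8) (5,8).
Under RWf, Alice's choice at the node after C and at the node after L-p can never be reached regardless of what Bob does, so varying those choices leaves every outcome unchanged.
Holding the reachable choices fixed and varying the unreachable ones freely already gives 2 × 2 = 4 equivalent strategies.
No other strategy reproduces this row, so those 4 are the full class: RWf, RWk, RUf, RUk.

4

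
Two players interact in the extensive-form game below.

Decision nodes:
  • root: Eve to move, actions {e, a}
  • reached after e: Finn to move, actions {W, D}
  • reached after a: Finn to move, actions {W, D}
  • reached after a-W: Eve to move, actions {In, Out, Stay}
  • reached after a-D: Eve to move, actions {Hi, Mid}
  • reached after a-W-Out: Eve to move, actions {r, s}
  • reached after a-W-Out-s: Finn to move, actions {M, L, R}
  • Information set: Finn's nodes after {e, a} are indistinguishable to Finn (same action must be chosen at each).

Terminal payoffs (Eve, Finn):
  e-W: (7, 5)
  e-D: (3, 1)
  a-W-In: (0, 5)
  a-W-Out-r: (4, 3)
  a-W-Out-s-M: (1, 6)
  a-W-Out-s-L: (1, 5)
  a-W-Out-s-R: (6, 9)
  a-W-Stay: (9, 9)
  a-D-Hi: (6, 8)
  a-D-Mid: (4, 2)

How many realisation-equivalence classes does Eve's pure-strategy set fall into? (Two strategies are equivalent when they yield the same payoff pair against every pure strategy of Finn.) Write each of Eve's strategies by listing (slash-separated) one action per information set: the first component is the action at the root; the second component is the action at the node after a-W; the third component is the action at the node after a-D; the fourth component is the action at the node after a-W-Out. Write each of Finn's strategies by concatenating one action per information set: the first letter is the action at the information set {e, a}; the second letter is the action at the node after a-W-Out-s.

Eve has 24 pure strategies: e/In/Hi/r, e/In/Hi/s, e/In/Mid/r, e/In/Mid/s, e/Out/Hi/r, e/Out/Hi/s, e/Out/Mid/r, e/Out/Mid/s, e/Stay/Hi/r, e/Stay/Hi/s, e/Stay/Mid/r, e/Stay/Mid/s, a/In/Hi/r, a/In/Hi/s, a/In/Mid/r, a/In/Mid/s, a/Out/Hi/r, a/Out/Hi/s, a/Out/Mid/r, a/Out/Mid/s, a/Stay/Hi/r, a/Stay/Hi/s, a/Stay/Mid/r, a/Stay/Mid/s. Columns: WM, WL, WR, DM, DL, DR.
{e/In/Hi/r, e/In/Hi/s, e/In/Mid/r, e/In/Mid/s, e/Out/Hi/r, e/Out/Hi/s, e/Out/Mid/r, e/Out/Mid/s, e/Stay/Hi/r, e/Stay/Hi/s, e/Stay/Mid/r, e/Stay/Mid/s} → row (7,5) (7,5) (7,5) (3,1) (3,1) (3,1)
{a/In/Hi/r, a/In/Hi/s} → row (0,5) (0,5) (0,5) (6,8) (6,8) (6,8)
{a/In/Mid/r, a/In/Mid/s} → row (0,5) (0,5) (0,5) (4,2) (4,2) (4,2)
{a/Out/Hi/r} → row (4,3) (4,3) (4,3) (6,8) (6,8) (6,8)
{a/Out/Hi/s} → row (1,6) (1,5) (6,9) (6,8) (6,8) (6,8)
{a/Out/Mid/r} → row (4,3) (4,3) (4,3) (4,2) (4,2) (4,2)
{a/Out/Mid/s} → row (1,6) (1,5) (6,9) (4,2) (4,2) (4,2)
{a/Stay/Hi/r, a/Stay/Hi/s} → row (9,9) (9,9) (9,9) (6,8) (6,8) (6,8)
{a/Stay/Mid/r, a/Stay/Mid/s} → row (9,9) (9,9) (9,9) (4,2) (4,2) (4,2)
That's 9 distinct rows out of 24 strategies.

9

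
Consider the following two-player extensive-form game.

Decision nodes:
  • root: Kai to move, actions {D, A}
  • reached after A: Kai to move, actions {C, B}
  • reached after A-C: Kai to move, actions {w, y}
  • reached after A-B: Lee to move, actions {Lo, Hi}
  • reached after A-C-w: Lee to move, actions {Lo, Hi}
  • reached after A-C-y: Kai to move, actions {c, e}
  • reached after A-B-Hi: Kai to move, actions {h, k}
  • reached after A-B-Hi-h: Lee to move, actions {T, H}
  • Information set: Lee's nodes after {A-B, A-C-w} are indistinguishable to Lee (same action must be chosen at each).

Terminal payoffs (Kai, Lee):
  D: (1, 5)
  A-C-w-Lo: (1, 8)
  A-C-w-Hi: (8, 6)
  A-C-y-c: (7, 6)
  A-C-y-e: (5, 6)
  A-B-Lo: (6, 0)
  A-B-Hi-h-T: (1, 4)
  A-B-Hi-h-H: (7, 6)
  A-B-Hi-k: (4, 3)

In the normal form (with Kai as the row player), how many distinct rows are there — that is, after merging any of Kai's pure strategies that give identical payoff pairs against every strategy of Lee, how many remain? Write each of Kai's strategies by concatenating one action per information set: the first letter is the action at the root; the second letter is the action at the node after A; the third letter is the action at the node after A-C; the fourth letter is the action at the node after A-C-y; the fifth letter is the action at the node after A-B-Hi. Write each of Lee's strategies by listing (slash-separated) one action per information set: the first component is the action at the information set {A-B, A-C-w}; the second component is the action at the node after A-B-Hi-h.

Kai has 32 pure strategies: DCwch, DCwck, DCweh, DCwek, DCych, DCyck, DCyeh, DCyek, DBwch, DBwck, DBweh, DBwek, DBych, DByck, DByeh, DByek, ACwch, ACwck, ACweh, ACwek, ACych, ACyck, ACyeh, ACyek, ABwch, ABwck, ABweh, ABwek, ABych, AByck, AByeh, AByek. Columns: Lo/T, Lo/H, Hi/T, Hi/H.
{DCwch, DCwck, DCweh, DCwek, DCych, DCyck, DCyeh, DCyek, DBwch, DBwck, DBweh, DBwek, DBych, DByck, DByeh, DByek} → row (1,5) (1,5) (1,5) (1,5)
{ACwch, ACwck, ACweh, ACwek} → row (1,8) (1,8) (8,6) (8,6)
{ACych, ACyck} → row (7,6) (7,6) (7,6) (7,6)
{ACyeh, ACyek} → row (5,6) (5,6) (5,6) (5,6)
{ABwch, ABweh, ABych, AByeh} → row (6,0) (6,0) (1,4) (7,6)
{ABwck, ABwek, AByck, AByek} → row (6,0) (6,0) (4,3) (4,3)
That's 6 distinct rows out of 32 strategies.

6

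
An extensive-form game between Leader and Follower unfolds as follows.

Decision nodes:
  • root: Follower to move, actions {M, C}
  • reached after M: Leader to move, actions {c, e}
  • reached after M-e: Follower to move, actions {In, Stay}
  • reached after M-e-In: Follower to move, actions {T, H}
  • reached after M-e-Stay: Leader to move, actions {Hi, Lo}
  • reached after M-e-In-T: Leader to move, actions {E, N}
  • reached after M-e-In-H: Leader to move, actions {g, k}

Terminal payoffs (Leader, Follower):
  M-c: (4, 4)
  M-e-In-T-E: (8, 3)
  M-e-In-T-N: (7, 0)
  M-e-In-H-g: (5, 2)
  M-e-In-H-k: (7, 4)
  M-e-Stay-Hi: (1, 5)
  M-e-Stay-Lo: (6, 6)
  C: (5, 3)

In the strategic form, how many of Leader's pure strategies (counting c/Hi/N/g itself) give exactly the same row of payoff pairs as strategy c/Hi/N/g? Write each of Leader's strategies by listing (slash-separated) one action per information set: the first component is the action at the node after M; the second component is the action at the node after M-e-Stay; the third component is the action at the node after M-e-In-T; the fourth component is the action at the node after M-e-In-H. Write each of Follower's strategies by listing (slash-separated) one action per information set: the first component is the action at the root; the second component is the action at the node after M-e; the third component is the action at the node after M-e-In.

8

Row for c/Hi/N/g (columns M/In/T, M/In/H, M/Stay/T, M/Stay/H, C/In/T, C/In/H, C/Stay/T, C/Stay/H): (4,4) (4,4) (4,4) (4,4) (5,3) (5,3) (5,3) (5,3).
Under c/Hi/N/g, Leader's choice at the node after M-e-Stay and at the node after M-e-In-T and at the node after M-e-In-H can never be reached regardless of what Follower does, so varying those choices leaves every outcome unchanged.
Holding the reachable choices fixed and varying the unreachable ones freely already gives 2 × 2 × 2 = 8 equivalent strategies.
No other strategy reproduces this row, so those 8 are the full class: c/Hi/E/g, c/Hi/E/k, c/Hi/N/g, c/Hi/N/k, c/Lo/E/g, c/Lo/E/k, c/Lo/N/g, c/Lo/N/k.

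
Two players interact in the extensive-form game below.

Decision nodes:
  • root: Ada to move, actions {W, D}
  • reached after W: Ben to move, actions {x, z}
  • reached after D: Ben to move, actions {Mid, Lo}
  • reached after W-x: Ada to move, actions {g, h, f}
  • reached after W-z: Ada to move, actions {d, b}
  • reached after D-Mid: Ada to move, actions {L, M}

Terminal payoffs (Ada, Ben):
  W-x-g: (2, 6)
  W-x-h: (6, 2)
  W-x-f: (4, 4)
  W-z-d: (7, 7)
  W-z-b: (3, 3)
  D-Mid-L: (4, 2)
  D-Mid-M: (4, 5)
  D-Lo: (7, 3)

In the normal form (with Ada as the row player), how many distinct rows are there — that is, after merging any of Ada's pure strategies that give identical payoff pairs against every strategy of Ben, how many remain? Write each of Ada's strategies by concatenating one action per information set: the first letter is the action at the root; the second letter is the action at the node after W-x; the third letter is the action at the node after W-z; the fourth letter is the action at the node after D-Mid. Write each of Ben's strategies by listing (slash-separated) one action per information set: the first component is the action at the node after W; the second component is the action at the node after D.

Ada has 24 pure strategies: WgdL, WgdM, WgbL, WgbM, WhdL, WhdM, WhbL, WhbM, WfdL, WfdM, WfbL, WfbM, DgdL, DgdM, DgbL, DgbM, DhdL, DhdM, DhbL, DhbM, DfdL, DfdM, DfbL, DfbM. Columns: x/Mid, x/Lo, z/Mid, z/Lo.
{WgdL, WgdM} → row (2,6) (2,6) (7,7) (7,7)
{WgbL, WgbM} → row (2,6) (2,6) (3,3) (3,3)
{WhdL, WhdM} → row (6,2) (6,2) (7,7) (7,7)
{WhbL, WhbM} → row (6,2) (6,2) (3,3) (3,3)
{WfdL, WfdM} → row (4,4) (4,4) (7,7) (7,7)
{WfbL, WfbM} → row (4,4) (4,4) (3,3) (3,3)
{DgdL, DgbL, DhdL, DhbL, DfdL, DfbL} → row (4,2) (7,3) (4,2) (7,3)
{DgdM, DgbM, DhdM, DhbM, DfdM, DfbM} → row (4,5) (7,3) (4,5) (7,3)
That's 8 distinct rows out of 24 strategies.

8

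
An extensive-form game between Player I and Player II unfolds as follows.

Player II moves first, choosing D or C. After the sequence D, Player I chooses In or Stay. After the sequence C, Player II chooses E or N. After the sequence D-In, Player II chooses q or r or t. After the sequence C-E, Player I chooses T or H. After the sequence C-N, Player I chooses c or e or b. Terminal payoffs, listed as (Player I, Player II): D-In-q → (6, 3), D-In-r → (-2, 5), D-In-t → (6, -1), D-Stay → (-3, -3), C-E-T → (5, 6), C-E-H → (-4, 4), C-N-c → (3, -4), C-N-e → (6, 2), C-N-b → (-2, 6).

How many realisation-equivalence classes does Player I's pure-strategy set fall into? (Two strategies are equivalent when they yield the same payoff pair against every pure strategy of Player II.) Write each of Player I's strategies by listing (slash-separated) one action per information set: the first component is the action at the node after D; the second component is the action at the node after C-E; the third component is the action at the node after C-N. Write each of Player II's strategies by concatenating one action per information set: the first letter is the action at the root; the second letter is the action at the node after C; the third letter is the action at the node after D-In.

12

Player I has 12 pure strategies: In/T/c, In/T/e, In/T/b, In/H/c, In/H/e, In/H/b, Stay/T/c, Stay/T/e, Stay/T/b, Stay/H/c, Stay/H/e, Stay/H/b. Columns: DEq, DEr, DEt, DNq, DNr, DNt, CEq, CEr, CEt, CNq, CNr, CNt.
{In/T/c} → row (6,3) (-2,5) (6,-1) (6,3) (-2,5) (6,-1) (5,6) (5,6) (5,6) (3,-4) (3,-4) (3,-4)
{In/T/e} → row (6,3) (-2,5) (6,-1) (6,3) (-2,5) (6,-1) (5,6) (5,6) (5,6) (6,2) (6,2) (6,2)
{In/T/b} → row (6,3) (-2,5) (6,-1) (6,3) (-2,5) (6,-1) (5,6) (5,6) (5,6) (-2,6) (-2,6) (-2,6)
{In/H/c} → row (6,3) (-2,5) (6,-1) (6,3) (-2,5) (6,-1) (-4,4) (-4,4) (-4,4) (3,-4) (3,-4) (3,-4)
{In/H/e} → row (6,3) (-2,5) (6,-1) (6,3) (-2,5) (6,-1) (-4,4) (-4,4) (-4,4) (6,2) (6,2) (6,2)
{In/H/b} → row (6,3) (-2,5) (6,-1) (6,3) (-2,5) (6,-1) (-4,4) (-4,4) (-4,4) (-2,6) (-2,6) (-2,6)
{Stay/T/c} → row (-3,-3) (-3,-3) (-3,-3) (-3,-3) (-3,-3) (-3,-3) (5,6) (5,6) (5,6) (3,-4) (3,-4) (3,-4)
{Stay/T/e} → row (-3,-3) (-3,-3) (-3,-3) (-3,-3) (-3,-3) (-3,-3) (5,6) (5,6) (5,6) (6,2) (6,2) (6,2)
{Stay/T/b} → row (-3,-3) (-3,-3) (-3,-3) (-3,-3) (-3,-3) (-3,-3) (5,6) (5,6) (5,6) (-2,6) (-2,6) (-2,6)
{Stay/H/c} → row (-3,-3) (-3,-3) (-3,-3) (-3,-3) (-3,-3) (-3,-3) (-4,4) (-4,4) (-4,4) (3,-4) (3,-4) (3,-4)
{Stay/H/e} → row (-3,-3) (-3,-3) (-3,-3) (-3,-3) (-3,-3) (-3,-3) (-4,4) (-4,4) (-4,4) (6,2) (6,2) (6,2)
{Stay/H/b} → row (-3,-3) (-3,-3) (-3,-3) (-3,-3) (-3,-3) (-3,-3) (-4,4) (-4,4) (-4,4) (-2,6) (-2,6) (-2,6)
That's 12 distinct rows out of 12 strategies.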